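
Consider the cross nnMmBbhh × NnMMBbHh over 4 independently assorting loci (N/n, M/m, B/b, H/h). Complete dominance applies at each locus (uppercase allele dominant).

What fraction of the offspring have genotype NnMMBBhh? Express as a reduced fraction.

nnMmBbhh gametes: nMBh×4, nMbh×4, nmBh×4, nmbh×4
NnMMBbHh gametes: NMBH×2, NMBh×2, NMbH×2, NMbh×2, nMBH×2, nMBh×2, nMbH×2, nMbh×2
nnMmBbhh×NnMMBbHh grid (16·16=256): NnMMBBHh=8 NnMMBBhh=8 NnMMBbHh=16 NnMMBbhh=16 NnMMbbHh=8 NnMMbbhh=8 NnMmBBHh=8 NnMmBBhh=8 NnMmBbHh=16 NnMmBbhh=16 NnMmbbHh=8 NnMmbbhh=8 nnMMBBHh=8 nnMMBBhh=8 nnMMBbHh=16 nnMMBbhh=16 nnMMbbHh=8 nnMMbbhh=8 nnMmBBHh=8 nnMmBBhh=8 nnMmBbHh=16 nnMmBbhh=16 nnMmbbHh=8 nnMmbbhh=8
NnMMBBhh hits 8/256; gcd=8; 8÷8/256÷8 = 1/32

P(NnMMBBhh) = 1/32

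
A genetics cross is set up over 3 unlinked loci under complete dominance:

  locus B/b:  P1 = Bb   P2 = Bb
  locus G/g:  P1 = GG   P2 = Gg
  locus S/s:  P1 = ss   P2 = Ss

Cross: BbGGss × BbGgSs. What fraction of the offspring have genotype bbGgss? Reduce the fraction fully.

P(bbGgss) = 1/16

BbGGss gametes: BGs×4, bGs×4
BbGgSs gametes: BGS×1, BGs×1, BgS×1, Bgs×1, bGS×1, bGs×1, bgS×1, bgs×1
BbGGss×BbGgSs grid (8·8=64): BBGGSs=4 BBGGss=4 BBGgSs=4 BBGgss=4 BbGGSs=8 BbGGss=8 BbGgSs=8 BbGgss=8 bbGGSs=4 bbGGss=4 bbGgSs=4 bbGgss=4
bbGgss hits 4/64; gcd=4; 4÷4/64÷4 = 1/16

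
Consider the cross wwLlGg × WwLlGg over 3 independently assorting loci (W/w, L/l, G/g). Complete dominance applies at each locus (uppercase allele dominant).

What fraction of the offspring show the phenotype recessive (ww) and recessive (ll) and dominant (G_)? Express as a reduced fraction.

wwLlGg gametes: wLG×2, wLg×2, wlG×2, wlg×2
WwLlGg gametes: WLG×1, WLg×1, WlG×1, Wlg×1, wLG×1, wLg×1, wlG×1, wlg×1
wwLlGg×WwLlGg grid (8·8=64): WwLLGG=2 WwLLGg=4 WwLLgg=2 WwLlGG=4 WwLlGg=8 WwLlgg=4 WwllGG=2 WwllGg=4 Wwllgg=2 wwLLGG=2 wwLLGg=4 wwLLgg=2 wwLlGG=4 wwLlGg=8 wwLlgg=4 wwllGG=2 wwllGg=4 wwllgg=2
ww ll G_ hits 6/64; gcd=2; 6÷2/64÷2 = 3/32

P(ww ll G_) = 3/32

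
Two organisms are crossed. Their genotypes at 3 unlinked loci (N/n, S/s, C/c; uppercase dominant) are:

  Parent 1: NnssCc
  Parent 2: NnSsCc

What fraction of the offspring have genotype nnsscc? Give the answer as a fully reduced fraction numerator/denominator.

NnssCc gametes: NsC×2, Nsc×2, nsC×2, nsc×2
NnSsCc gametes: NSC×1, NSc×1, NsC×1, Nsc×1, nSC×1, nSc×1, nsC×1, nsc×1
NnssCc×NnSsCc grid (8·8=64): NNSsCC=2 NNSsCc=4 NNSscc=2 NNssCC=2 NNssCc=4 NNsscc=2 NnSsCC=4 NnSsCc=8 NnSscc=4 NnssCC=4 NnssCc=8 Nnsscc=4 nnSsCC=2 nnSsCc=4 nnSscc=2 nnssCC=2 nnssCc=4 nnsscc=2
nnsscc hits 2/64; gcd=2; 2÷2/64÷2 = 1/32

P(nnsscc) = 1/32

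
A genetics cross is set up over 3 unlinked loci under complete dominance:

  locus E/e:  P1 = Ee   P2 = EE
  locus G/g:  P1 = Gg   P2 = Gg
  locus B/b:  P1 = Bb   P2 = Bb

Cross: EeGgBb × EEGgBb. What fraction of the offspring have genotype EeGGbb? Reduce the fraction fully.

P(EeGGbb) = 1/32

EeGgBb gametes: EGB×1, EGb×1, EgB×1, Egb×1, eGB×1, eGb×1, egB×1, egb×1
EEGgBb gametes: EGB×2, EGb×2, EgB×2, Egb×2
EeGgBb×EEGgBb grid (8·8=64): EEGGBB=2 EEGGBb=4 EEGGbb=2 EEGgBB=4 EEGgBb=8 EEGgbb=4 EEggBB=2 EEggBb=4 EEggbb=2 EeGGBB=2 EeGGBb=4 EeGGbb=2 EeGgBB=4 EeGgBb=8 EeGgbb=4 EeggBB=2 EeggBb=4 Eeggbb=2
EeGGbb hits 2/64; gcd=2; 2÷2/64÷2 = 1/32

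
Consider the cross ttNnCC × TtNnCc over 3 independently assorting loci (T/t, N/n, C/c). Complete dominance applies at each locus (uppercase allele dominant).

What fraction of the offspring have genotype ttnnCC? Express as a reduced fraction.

ttNnCC gametes: tNC×4, tnC×4
TtNnCc gametes: TNC×1, TNc×1, TnC×1, Tnc×1, tNC×1, tNc×1, tnC×1, tnc×1
ttNnCC×TtNnCc grid (8·8=64): TtNNCC=4 TtNNCc=4 TtNnCC=8 TtNnCc=8 TtnnCC=4 TtnnCc=4 ttNNCC=4 ttNNCc=4 ttNnCC=8 ttNnCc=8 ttnnCC=4 ttnnCc=4
ttnnCC hits 4/64; gcd=4; 4÷4/64÷4 = 1/16

P(ttnnCC) = 1/16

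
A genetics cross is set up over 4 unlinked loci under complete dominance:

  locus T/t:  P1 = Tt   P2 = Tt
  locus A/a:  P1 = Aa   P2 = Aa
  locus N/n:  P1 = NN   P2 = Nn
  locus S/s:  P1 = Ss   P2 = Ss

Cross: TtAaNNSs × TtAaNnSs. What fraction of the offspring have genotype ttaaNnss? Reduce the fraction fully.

P(ttaaNnss) = 1/128

TtAaNNSs gametes: TANS×2, TANs×2, TaNS×2, TaNs×2, tANS×2, tANs×2, taNS×2, taNs×2
TtAaNnSs gametes: TANS×1, TANs×1, TAnS×1, TAns×1, TaNS×1, TaNs×1, TanS×1, Tans×1, tANS×1, tANs×1, tAnS×1, tAns×1, taNS×1, taNs×1, tanS×1, tans×1
TtAaNNSs×TtAaNnSs grid (16·16=256): TTAANNSS=2 TTAANNSs=4 TTAANNss=2 TTAANnSS=2 TTAANnSs=4 TTAANnss=2 TTAaNNSS=4 TTAaNNSs=8 TTAaNNss=4 TTAaNnSS=4 TTAaNnSs=8 TTAaNnss=4 TTaaNNSS=2 TTaaNNSs=4 TTaaNNss=2 TTaaNnSS=2 TTaaNnSs=4 TTaaNnss=2 TtAANNSS=4 TtAANNSs=8 TtAANNss=4 TtAANnSS=4 TtAANnSs=8 TtAANnss=4 TtAaNNSS=8 TtAaNNSs=16 TtAaNNss=8 TtAaNnSS=8 TtAaNnSs=16 TtAaNnss=8 TtaaNNSS=4 TtaaNNSs=8 TtaaNNss=4 TtaaNnSS=4 TtaaNnSs=8 TtaaNnss=4 ttAANNSS=2 ttAANNSs=4 ttAANNss=2 ttAANnSS=2 ttAANnSs=4 ttAANnss=2 ttAaNNSS=4 ttAaNNSs=8 ttAaNNss=4 ttAaNnSS=4 ttAaNnSs=8 ttAaNnss=4 ttaaNNSS=2 ttaaNNSs=4 ttaaNNss=2 ttaaNnSS=2 ttaaNnSs=4 ttaaNnss=2
ttaaNnss hits 2/256; gcd=2; 2÷2/256÷2 = 1/128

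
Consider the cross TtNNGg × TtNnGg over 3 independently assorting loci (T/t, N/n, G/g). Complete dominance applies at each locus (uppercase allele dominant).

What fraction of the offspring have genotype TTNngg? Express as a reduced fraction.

P(TTNngg) = 1/32

TtNNGg gametes: TNG×2, TNg×2, tNG×2, tNg×2
TtNnGg gametes: TNG×1, TNg×1, TnG×1, Tng×1, tNG×1, tNg×1, tnG×1, tng×1
TtNNGg×TtNnGg grid (8·8=64): TTNNGG=2 TTNNGg=4 TTNNgg=2 TTNnGG=2 TTNnGg=4 TTNngg=2 TtNNGG=4 TtNNGg=8 TtNNgg=4 TtNnGG=4 TtNnGg=8 TtNngg=4 ttNNGG=2 ttNNGg=4 ttNNgg=2 ttNnGG=2 ttNnGg=4 ttNngg=2
TTNngg hits 2/64; gcd=2; 2÷2/64÷2 = 1/32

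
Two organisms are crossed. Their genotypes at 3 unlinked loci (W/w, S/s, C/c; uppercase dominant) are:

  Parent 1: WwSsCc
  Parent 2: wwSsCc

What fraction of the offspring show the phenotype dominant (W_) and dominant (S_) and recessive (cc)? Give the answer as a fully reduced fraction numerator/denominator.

WwSsCc gametes: WSC×1, WSc×1, WsC×1, Wsc×1, wSC×1, wSc×1, wsC×1, wsc×1
wwSsCc gametes: wSC×2, wSc×2, wsC×2, wsc×2
WwSsCc×wwSsCc grid (8·8=64): WwSSCC=2 WwSSCc=4 WwSScc=2 WwSsCC=4 WwSsCc=8 WwSscc=4 WwssCC=2 WwssCc=4 Wwsscc=2 wwSSCC=2 wwSSCc=4 wwSScc=2 wwSsCC=4 wwSsCc=8 wwSscc=4 wwssCC=2 wwssCc=4 wwsscc=2
W_ S_ cc hits 6/64; gcd=2; 6÷2/64÷2 = 3/32

P(W_ S_ cc) = 3/32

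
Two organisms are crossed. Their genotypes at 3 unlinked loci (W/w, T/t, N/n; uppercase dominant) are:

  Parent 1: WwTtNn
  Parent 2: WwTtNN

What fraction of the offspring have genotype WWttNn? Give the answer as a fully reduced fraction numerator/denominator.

P(WWttNn) = 1/32

WwTtNn gametes: WTN×1, WTn×1, WtN×1, Wtn×1, wTN×1, wTn×1, wtN×1, wtn×1
WwTtNN gametes: WTN×2, WtN×2, wTN×2, wtN×2
WwTtNn×WwTtNN grid (8·8=64): WWTTNN=2 WWTTNn=2 WWTtNN=4 WWTtNn=4 WWttNN=2 WWttNn=2 WwTTNN=4 WwTTNn=4 WwTtNN=8 WwTtNn=8 WwttNN=4 WwttNn=4 wwTTNN=2 wwTTNn=2 wwTtNN=4 wwTtNn=4 wwttNN=2 wwttNn=2
WWttNn hits 2/64; gcd=2; 2÷2/64÷2 = 1/32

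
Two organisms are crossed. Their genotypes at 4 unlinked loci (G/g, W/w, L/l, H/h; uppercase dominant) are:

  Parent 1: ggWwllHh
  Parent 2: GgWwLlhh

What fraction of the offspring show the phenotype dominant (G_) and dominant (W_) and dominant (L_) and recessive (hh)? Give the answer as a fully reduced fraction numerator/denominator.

ggWwllHh gametes: gWlH×4, gWlh×4, gwlH×4, gwlh×4
GgWwLlhh gametes: GWLh×2, GWlh×2, GwLh×2, Gwlh×2, gWLh×2, gWlh×2, gwLh×2, gwlh×2
ggWwllHh×GgWwLlhh grid (16·16=256): GgWWLlHh=8 GgWWLlhh=8 GgWWllHh=8 GgWWllhh=8 GgWwLlHh=16 GgWwLlhh=16 GgWwllHh=16 GgWwllhh=16 GgwwLlHh=8 GgwwLlhh=8 GgwwllHh=8 Ggwwllhh=8 ggWWLlHh=8 ggWWLlhh=8 ggWWllHh=8 ggWWllhh=8 ggWwLlHh=16 ggWwLlhh=16 ggWwllHh=16 ggWwllhh=16 ggwwLlHh=8 ggwwLlhh=8 ggwwllHh=8 ggwwllhh=8
G_ W_ L_ hh hits 24/256; gcd=8; 24÷8/256÷8 = 3/32

P(G_ W_ L_ hh) = 3/32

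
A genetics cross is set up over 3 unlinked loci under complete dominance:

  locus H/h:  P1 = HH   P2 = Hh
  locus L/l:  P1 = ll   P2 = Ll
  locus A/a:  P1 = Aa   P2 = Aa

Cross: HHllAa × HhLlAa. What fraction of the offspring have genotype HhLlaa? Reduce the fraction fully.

HHllAa gametes: HlA×4, Hla×4
HhLlAa gametes: HLA×1, HLa×1, HlA×1, Hla×1, hLA×1, hLa×1, hlA×1, hla×1
HHllAa×HhLlAa grid (8·8=64): HHLlAA=4 HHLlAa=8 HHLlaa=4 HHllAA=4 HHllAa=8 HHllaa=4 HhLlAA=4 HhLlAa=8 HhLlaa=4 HhllAA=4 HhllAa=8 Hhllaa=4
HhLlaa hits 4/64; gcd=4; 4÷4/64÷4 = 1/16

P(HhLlaa) = 1/16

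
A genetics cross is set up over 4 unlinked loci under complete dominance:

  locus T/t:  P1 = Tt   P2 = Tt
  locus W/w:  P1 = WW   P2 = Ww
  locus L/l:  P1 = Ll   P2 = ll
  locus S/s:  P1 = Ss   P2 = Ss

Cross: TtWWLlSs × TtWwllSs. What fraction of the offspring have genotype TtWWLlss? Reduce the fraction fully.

TtWWLlSs gametes: TWLS×2, TWLs×2, TWlS×2, TWls×2, tWLS×2, tWLs×2, tWlS×2, tWls×2
TtWwllSs gametes: TWlS×2, TWls×2, TwlS×2, Twls×2, tWlS×2, tWls×2, twlS×2, twls×2
TtWWLlSs×TtWwllSs grid (16·16=256): TTWWLlSS=4 TTWWLlSs=8 TTWWLlss=4 TTWWllSS=4 TTWWllSs=8 TTWWllss=4 TTWwLlSS=4 TTWwLlSs=8 TTWwLlss=4 TTWwllSS=4 TTWwllSs=8 TTWwllss=4 TtWWLlSS=8 TtWWLlSs=16 TtWWLlss=8 TtWWllSS=8 TtWWllSs=16 TtWWllss=8 TtWwLlSS=8 TtWwLlSs=16 TtWwLlss=8 TtWwllSS=8 TtWwllSs=16 TtWwllss=8 ttWWLlSS=4 ttWWLlSs=8 ttWWLlss=4 ttWWllSS=4 ttWWllSs=8 ttWWllss=4 ttWwLlSS=4 ttWwLlSs=8 ttWwLlss=4 ttWwllSS=4 ttWwllSs=8 ttWwllss=4
TtWWLlss hits 8/256; gcd=8; 8÷8/256÷8 = 1/32

P(TtWWLlss) = 1/32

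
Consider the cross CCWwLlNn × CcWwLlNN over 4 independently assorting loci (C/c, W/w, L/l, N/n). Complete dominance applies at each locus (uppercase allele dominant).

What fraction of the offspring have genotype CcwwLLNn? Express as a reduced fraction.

P(CcwwLLNn) = 1/64

CCWwLlNn gametes: CWLN×2, CWLn×2, CWlN×2, CWln×2, CwLN×2, CwLn×2, CwlN×2, Cwln×2
CcWwLlNN gametes: CWLN×2, CWlN×2, CwLN×2, CwlN×2, cWLN×2, cWlN×2, cwLN×2, cwlN×2
CCWwLlNn×CcWwLlNN grid (16·16=256): CCWWLLNN=4 CCWWLLNn=4 CCWWLlNN=8 CCWWLlNn=8 CCWWllNN=4 CCWWllNn=4 CCWwLLNN=8 CCWwLLNn=8 CCWwLlNN=16 CCWwLlNn=16 CCWwllNN=8 CCWwllNn=8 CCwwLLNN=4 CCwwLLNn=4 CCwwLlNN=8 CCwwLlNn=8 CCwwllNN=4 CCwwllNn=4 CcWWLLNN=4 CcWWLLNn=4 CcWWLlNN=8 CcWWLlNn=8 CcWWllNN=4 CcWWllNn=4 CcWwLLNN=8 CcWwLLNn=8 CcWwLlNN=16 CcWwLlNn=16 CcWwllNN=8 CcWwllNn=8 CcwwLLNN=4 CcwwLLNn=4 CcwwLlNN=8 CcwwLlNn=8 CcwwllNN=4 CcwwllNn=4
CcwwLLNn hits 4/256; gcd=4; 4÷4/256÷4 = 1/64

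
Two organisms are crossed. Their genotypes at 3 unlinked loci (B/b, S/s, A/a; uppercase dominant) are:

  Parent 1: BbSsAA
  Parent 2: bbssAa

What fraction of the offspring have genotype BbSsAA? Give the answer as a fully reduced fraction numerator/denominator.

P(BbSsAA) = 1/8

BbSsAA gametes: BSA×2, BsA×2, bSA×2, bsA×2
bbssAa gametes: bsA×4, bsa×4
BbSsAA×bbssAa grid (8·8=64): BbSsAA=8 BbSsAa=8 BbssAA=8 BbssAa=8 bbSsAA=8 bbSsAa=8 bbssAA=8 bbssAa=8
BbSsAA hits 8/64; gcd=8; 8÷8/64÷8 = 1/8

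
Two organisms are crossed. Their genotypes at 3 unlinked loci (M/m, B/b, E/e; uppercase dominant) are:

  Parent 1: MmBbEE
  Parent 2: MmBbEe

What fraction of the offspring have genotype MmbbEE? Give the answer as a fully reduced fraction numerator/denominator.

P(MmbbEE) = 1/16

MmBbEE gametes: MBE×2, MbE×2, mBE×2, mbE×2
MmBbEe gametes: MBE×1, MBe×1, MbE×1, Mbe×1, mBE×1, mBe×1, mbE×1, mbe×1
MmBbEE×MmBbEe grid (8·8=64): MMBBEE=2 MMBBEe=2 MMBbEE=4 MMBbEe=4 MMbbEE=2 MMbbEe=2 MmBBEE=4 MmBBEe=4 MmBbEE=8 MmBbEe=8 MmbbEE=4 MmbbEe=4 mmBBEE=2 mmBBEe=2 mmBbEE=4 mmBbEe=4 mmbbEE=2 mmbbEe=2
MmbbEE hits 4/64; gcd=4; 4÷4/64÷4 = 1/16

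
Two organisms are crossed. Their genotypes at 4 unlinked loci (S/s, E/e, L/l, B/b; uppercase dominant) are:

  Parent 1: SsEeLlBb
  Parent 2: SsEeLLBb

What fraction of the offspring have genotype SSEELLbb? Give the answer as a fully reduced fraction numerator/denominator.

SsEeLlBb gametes: SELB×1, SELb×1, SElB×1, SElb×1, SeLB×1, SeLb×1, SelB×1, Selb×1, sELB×1, sELb×1, sElB×1, sElb×1, seLB×1, seLb×1, selB×1, selb×1
SsEeLLBb gametes: SELB×2, SELb×2, SeLB×2, SeLb×2, sELB×2, sELb×2, seLB×2, seLb×2
SsEeLlBb×SsEeLLBb grid (16·16=256): SSEELLBB=2 SSEELLBb=4 SSEELLbb=2 SSEELlBB=2 SSEELlBb=4 SSEELlbb=2 SSEeLLBB=4 SSEeLLBb=8 SSEeLLbb=4 SSEeLlBB=4 SSEeLlBb=8 SSEeLlbb=4 SSeeLLBB=2 SSeeLLBb=4 SSeeLLbb=2 SSeeLlBB=2 SSeeLlBb=4 SSeeLlbb=2 SsEELLBB=4 SsEELLBb=8 SsEELLbb=4 SsEELlBB=4 SsEELlBb=8 SsEELlbb=4 SsEeLLBB=8 SsEeLLBb=16 SsEeLLbb=8 SsEeLlBB=8 SsEeLlBb=16 SsEeLlbb=8 SseeLLBB=4 SseeLLBb=8 SseeLLbb=4 SseeLlBB=4 SseeLlBb=8 SseeLlbb=4 ssEELLBB=2 ssEELLBb=4 ssEELLbb=2 ssEELlBB=2 ssEELlBb=4 ssEELlbb=2 ssEeLLBB=4 ssEeLLBb=8 ssEeLLbb=4 ssEeLlBB=4 ssEeLlBb=8 ssEeLlbb=4 sseeLLBB=2 sseeLLBb=4 sseeLLbb=2 sseeLlBB=2 sseeLlBb=4 sseeLlbb=2
SSEELLbb hits 2/256; gcd=2; 2÷2/256÷2 = 1/128

P(SSEELLbb) = 1/128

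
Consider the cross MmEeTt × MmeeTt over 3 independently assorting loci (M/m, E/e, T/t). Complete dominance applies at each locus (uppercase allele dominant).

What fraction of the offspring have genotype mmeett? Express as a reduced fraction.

P(mmeett) = 1/32

MmEeTt gametes: MET×1, MEt×1, MeT×1, Met×1, mET×1, mEt×1, meT×1, met×1
MmeeTt gametes: MeT×2, Met×2, meT×2, met×2
MmEeTt×MmeeTt grid (8·8=64): MMEeTT=2 MMEeTt=4 MMEett=2 MMeeTT=2 MMeeTt=4 MMeett=2 MmEeTT=4 MmEeTt=8 MmEett=4 MmeeTT=4 MmeeTt=8 Mmeett=4 mmEeTT=2 mmEeTt=4 mmEett=2 mmeeTT=2 mmeeTt=4 mmeett=2
mmeett hits 2/64; gcd=2; 2÷2/64÷2 = 1/32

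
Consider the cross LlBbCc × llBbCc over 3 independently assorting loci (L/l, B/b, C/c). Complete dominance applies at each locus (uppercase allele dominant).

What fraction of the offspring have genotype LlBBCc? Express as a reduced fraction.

LlBbCc gametes: LBC×1, LBc×1, LbC×1, Lbc×1, lBC×1, lBc×1, lbC×1, lbc×1
llBbCc gametes: lBC×2, lBc×2, lbC×2, lbc×2
LlBbCc×llBbCc grid (8·8=64): LlBBCC=2 LlBBCc=4 LlBBcc=2 LlBbCC=4 LlBbCc=8 LlBbcc=4 LlbbCC=2 LlbbCc=4 Llbbcc=2 llBBCC=2 llBBCc=4 llBBcc=2 llBbCC=4 llBbCc=8 llBbcc=4 llbbCC=2 llbbCc=4 llbbcc=2
LlBBCc hits 4/64; gcd=4; 4÷4/64÷4 = 1/16

P(LlBBCc) = 1/16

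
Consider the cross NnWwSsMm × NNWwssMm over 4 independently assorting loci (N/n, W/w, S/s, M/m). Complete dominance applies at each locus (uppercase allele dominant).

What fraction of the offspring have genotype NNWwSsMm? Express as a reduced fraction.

P(NNWwSsMm) = 1/16

NnWwSsMm gametes: NWSM×1, NWSm×1, NWsM×1, NWsm×1, NwSM×1, NwSm×1, NwsM×1, Nwsm×1, nWSM×1, nWSm×1, nWsM×1, nWsm×1, nwSM×1, nwSm×1, nwsM×1, nwsm×1
NNWwssMm gametes: NWsM×4, NWsm×4, NwsM×4, Nwsm×4
NnWwSsMm×NNWwssMm grid (16·16=256): NNWWSsMM=4 NNWWSsMm=8 NNWWSsmm=4 NNWWssMM=4 NNWWssMm=8 NNWWssmm=4 NNWwSsMM=8 NNWwSsMm=16 NNWwSsmm=8 NNWwssMM=8 NNWwssMm=16 NNWwssmm=8 NNwwSsMM=4 NNwwSsMm=8 NNwwSsmm=4 NNwwssMM=4 NNwwssMm=8 NNwwssmm=4 NnWWSsMM=4 NnWWSsMm=8 NnWWSsmm=4 NnWWssMM=4 NnWWssMm=8 NnWWssmm=4 NnWwSsMM=8 NnWwSsMm=16 NnWwSsmm=8 NnWwssMM=8 NnWwssMm=16 NnWwssmm=8 NnwwSsMM=4 NnwwSsMm=8 NnwwSsmm=4 NnwwssMM=4 NnwwssMm=8 Nnwwssmm=4
NNWwSsMm hits 16/256; gcd=16; 16÷16/256÷16 = 1/16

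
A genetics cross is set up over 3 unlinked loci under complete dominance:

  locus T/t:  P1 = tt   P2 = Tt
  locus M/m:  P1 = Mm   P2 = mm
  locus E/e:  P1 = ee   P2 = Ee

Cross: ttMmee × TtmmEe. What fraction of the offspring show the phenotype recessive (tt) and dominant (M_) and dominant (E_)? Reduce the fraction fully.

P(tt M_ E_) = 1/8

ttMmee gametes: tMe×4, tme×4
TtmmEe gametes: TmE×2, Tme×2, tmE×2, tme×2
ttMmee×TtmmEe grid (8·8=64): TtMmEe=8 TtMmee=8 TtmmEe=8 Ttmmee=8 ttMmEe=8 ttMmee=8 ttmmEe=8 ttmmee=8
tt M_ E_ hits 8/64; gcd=8; 8÷8/64÷8 = 1/8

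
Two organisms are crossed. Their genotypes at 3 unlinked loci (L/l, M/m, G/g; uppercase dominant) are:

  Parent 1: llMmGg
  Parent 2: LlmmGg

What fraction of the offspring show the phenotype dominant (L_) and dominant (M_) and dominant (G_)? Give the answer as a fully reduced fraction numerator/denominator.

P(L_ M_ G_) = 3/16

llMmGg gametes: lMG×2, lMg×2, lmG×2, lmg×2
LlmmGg gametes: LmG×2, Lmg×2, lmG×2, lmg×2
llMmGg×LlmmGg grid (8·8=64): LlMmGG=4 LlMmGg=8 LlMmgg=4 LlmmGG=4 LlmmGg=8 Llmmgg=4 llMmGG=4 llMmGg=8 llMmgg=4 llmmGG=4 llmmGg=8 llmmgg=4
L_ M_ G_ hits 12/64; gcd=4; 12÷4/64÷4 = 3/16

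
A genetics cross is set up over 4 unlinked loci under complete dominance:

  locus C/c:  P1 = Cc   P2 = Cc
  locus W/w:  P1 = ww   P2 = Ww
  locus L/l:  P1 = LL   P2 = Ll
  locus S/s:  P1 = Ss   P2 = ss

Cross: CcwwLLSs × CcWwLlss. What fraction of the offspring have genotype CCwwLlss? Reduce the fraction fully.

P(CCwwLlss) = 1/32

CcwwLLSs gametes: CwLS×4, CwLs×4, cwLS×4, cwLs×4
CcWwLlss gametes: CWLs×2, CWls×2, CwLs×2, Cwls×2, cWLs×2, cWls×2, cwLs×2, cwls×2
CcwwLLSs×CcWwLlss grid (16·16=256): CCWwLLSs=8 CCWwLLss=8 CCWwLlSs=8 CCWwLlss=8 CCwwLLSs=8 CCwwLLss=8 CCwwLlSs=8 CCwwLlss=8 CcWwLLSs=16 CcWwLLss=16 CcWwLlSs=16 CcWwLlss=16 CcwwLLSs=16 CcwwLLss=16 CcwwLlSs=16 CcwwLlss=16 ccWwLLSs=8 ccWwLLss=8 ccWwLlSs=8 ccWwLlss=8 ccwwLLSs=8 ccwwLLss=8 ccwwLlSs=8 ccwwLlss=8
CCwwLlss hits 8/256; gcd=8; 8÷8/256÷8 = 1/32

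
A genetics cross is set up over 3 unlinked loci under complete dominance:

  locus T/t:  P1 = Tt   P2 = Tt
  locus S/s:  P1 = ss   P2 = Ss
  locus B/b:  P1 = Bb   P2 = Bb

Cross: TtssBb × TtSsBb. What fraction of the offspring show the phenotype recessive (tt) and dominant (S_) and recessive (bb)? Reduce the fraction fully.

TtssBb gametes: TsB×2, Tsb×2, tsB×2, tsb×2
TtSsBb gametes: TSB×1, TSb×1, TsB×1, Tsb×1, tSB×1, tSb×1, tsB×1, tsb×1
TtssBb×TtSsBb grid (8·8=64): TTSsBB=2 TTSsBb=4 TTSsbb=2 TTssBB=2 TTssBb=4 TTssbb=2 TtSsBB=4 TtSsBb=8 TtSsbb=4 TtssBB=4 TtssBb=8 Ttssbb=4 ttSsBB=2 ttSsBb=4 ttSsbb=2 ttssBB=2 ttssBb=4 ttssbb=2
tt S_ bb hits 2/64; gcd=2; 2÷2/64÷2 = 1/32

P(tt S_ bb) = 1/32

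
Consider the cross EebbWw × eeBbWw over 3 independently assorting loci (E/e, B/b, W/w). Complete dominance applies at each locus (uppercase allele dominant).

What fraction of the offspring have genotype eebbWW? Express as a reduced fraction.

P(eebbWW) = 1/16

EebbWw gametes: EbW×2, Ebw×2, ebW×2, ebw×2
eeBbWw gametes: eBW×2, eBw×2, ebW×2, ebw×2
EebbWw×eeBbWw grid (8·8=64): EeBbWW=4 EeBbWw=8 EeBbww=4 EebbWW=4 EebbWw=8 Eebbww=4 eeBbWW=4 eeBbWw=8 eeBbww=4 eebbWW=4 eebbWw=8 eebbww=4
eebbWW hits 4/64; gcd=4; 4÷4/64÷4 = 1/16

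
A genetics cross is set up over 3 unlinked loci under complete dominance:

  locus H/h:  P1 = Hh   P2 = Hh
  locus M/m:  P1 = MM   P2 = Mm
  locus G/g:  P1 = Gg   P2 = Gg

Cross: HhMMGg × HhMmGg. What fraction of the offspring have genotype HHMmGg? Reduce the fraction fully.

P(HHMmGg) = 1/16

HhMMGg gametes: HMG×2, HMg×2, hMG×2, hMg×2
HhMmGg gametes: HMG×1, HMg×1, HmG×1, Hmg×1, hMG×1, hMg×1, hmG×1, hmg×1
HhMMGg×HhMmGg grid (8·8=64): HHMMGG=2 HHMMGg=4 HHMMgg=2 HHMmGG=2 HHMmGg=4 HHMmgg=2 HhMMGG=4 HhMMGg=8 HhMMgg=4 HhMmGG=4 HhMmGg=8 HhMmgg=4 hhMMGG=2 hhMMGg=4 hhMMgg=2 hhMmGG=2 hhMmGg=4 hhMmgg=2
HHMmGg hits 4/64; gcd=4; 4÷4/64÷4 = 1/16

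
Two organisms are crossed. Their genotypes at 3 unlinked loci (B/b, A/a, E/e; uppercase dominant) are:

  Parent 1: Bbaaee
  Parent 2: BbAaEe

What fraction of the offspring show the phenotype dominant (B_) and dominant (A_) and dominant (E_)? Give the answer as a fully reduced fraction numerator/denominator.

P(B_ A_ E_) = 3/16

Bbaaee gametes: Bae×4, bae×4
BbAaEe gametes: BAE×1, BAe×1, BaE×1, Bae×1, bAE×1, bAe×1, baE×1, bae×1
Bbaaee×BbAaEe grid (8·8=64): BBAaEe=4 BBAaee=4 BBaaEe=4 BBaaee=4 BbAaEe=8 BbAaee=8 BbaaEe=8 Bbaaee=8 bbAaEe=4 bbAaee=4 bbaaEe=4 bbaaee=4
B_ A_ E_ hits 12/64; gcd=4; 12÷4/64÷4 = 3/16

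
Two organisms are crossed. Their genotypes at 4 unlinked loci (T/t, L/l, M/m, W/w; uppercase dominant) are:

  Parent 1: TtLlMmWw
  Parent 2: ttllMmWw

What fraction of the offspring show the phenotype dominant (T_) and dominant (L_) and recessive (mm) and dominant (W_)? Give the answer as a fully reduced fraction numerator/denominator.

TtLlMmWw gametes: TLMW×1, TLMw×1, TLmW×1, TLmw×1, TlMW×1, TlMw×1, TlmW×1, Tlmw×1, tLMW×1, tLMw×1, tLmW×1, tLmw×1, tlMW×1, tlMw×1, tlmW×1, tlmw×1
ttllMmWw gametes: tlMW×4, tlMw×4, tlmW×4, tlmw×4
TtLlMmWw×ttllMmWw grid (16·16=256): TtLlMMWW=4 TtLlMMWw=8 TtLlMMww=4 TtLlMmWW=8 TtLlMmWw=16 TtLlMmww=8 TtLlmmWW=4 TtLlmmWw=8 TtLlmmww=4 TtllMMWW=4 TtllMMWw=8 TtllMMww=4 TtllMmWW=8 TtllMmWw=16 TtllMmww=8 TtllmmWW=4 TtllmmWw=8 Ttllmmww=4 ttLlMMWW=4 ttLlMMWw=8 ttLlMMww=4 ttLlMmWW=8 ttLlMmWw=16 ttLlMmww=8 ttLlmmWW=4 ttLlmmWw=8 ttLlmmww=4 ttllMMWW=4 ttllMMWw=8 ttllMMww=4 ttllMmWW=8 ttllMmWw=16 ttllMmww=8 ttllmmWW=4 ttllmmWw=8 ttllmmww=4
T_ L_ mm W_ hits 12/256; gcd=4; 12÷4/256÷4 = 3/64

P(T_ L_ mm W_) = 3/64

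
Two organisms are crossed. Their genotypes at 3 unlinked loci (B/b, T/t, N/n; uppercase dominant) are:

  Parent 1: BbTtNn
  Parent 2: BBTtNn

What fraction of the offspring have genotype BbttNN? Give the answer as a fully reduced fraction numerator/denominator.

BbTtNn gametes: BTN×1, BTn×1, BtN×1, Btn×1, bTN×1, bTn×1, btN×1, btn×1
BBTtNn gametes: BTN×2, BTn×2, BtN×2, Btn×2
BbTtNn×BBTtNn grid (8·8=64): BBTTNN=2 BBTTNn=4 BBTTnn=2 BBTtNN=4 BBTtNn=8 BBTtnn=4 BBttNN=2 BBttNn=4 BBttnn=2 BbTTNN=2 BbTTNn=4 BbTTnn=2 BbTtNN=4 BbTtNn=8 BbTtnn=4 BbttNN=2 BbttNn=4 Bbttnn=2
BbttNN hits 2/64; gcd=2; 2÷2/64÷2 = 1/32

P(BbttNN) = 1/32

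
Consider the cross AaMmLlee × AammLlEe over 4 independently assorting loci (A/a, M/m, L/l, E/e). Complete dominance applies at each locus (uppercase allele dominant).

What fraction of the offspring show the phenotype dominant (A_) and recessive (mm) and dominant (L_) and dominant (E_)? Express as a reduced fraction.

AaMmLlee gametes: AMLe×2, AMle×2, AmLe×2, Amle×2, aMLe×2, aMle×2, amLe×2, amle×2
AammLlEe gametes: AmLE×2, AmLe×2, AmlE×2, Amle×2, amLE×2, amLe×2, amlE×2, amle×2
AaMmLlee×AammLlEe grid (16·16=256): AAMmLLEe=4 AAMmLLee=4 AAMmLlEe=8 AAMmLlee=8 AAMmllEe=4 AAMmllee=4 AAmmLLEe=4 AAmmLLee=4 AAmmLlEe=8 AAmmLlee=8 AAmmllEe=4 AAmmllee=4 AaMmLLEe=8 AaMmLLee=8 AaMmLlEe=16 AaMmLlee=16 AaMmllEe=8 AaMmllee=8 AammLLEe=8 AammLLee=8 AammLlEe=16 AammLlee=16 AammllEe=8 Aammllee=8 aaMmLLEe=4 aaMmLLee=4 aaMmLlEe=8 aaMmLlee=8 aaMmllEe=4 aaMmllee=4 aammLLEe=4 aammLLee=4 aammLlEe=8 aammLlee=8 aammllEe=4 aammllee=4
A_ mm L_ E_ hits 36/256; gcd=4; 36÷4/256÷4 = 9/64

P(A_ mm L_ E_) = 9/64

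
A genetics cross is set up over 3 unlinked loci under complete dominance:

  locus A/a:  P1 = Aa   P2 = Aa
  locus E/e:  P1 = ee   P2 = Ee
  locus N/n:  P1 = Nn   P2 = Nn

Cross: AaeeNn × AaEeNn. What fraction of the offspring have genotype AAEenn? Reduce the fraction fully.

AaeeNn gametes: AeN×2, Aen×2, aeN×2, aen×2
AaEeNn gametes: AEN×1, AEn×1, AeN×1, Aen×1, aEN×1, aEn×1, aeN×1, aen×1
AaeeNn×AaEeNn grid (8·8=64): AAEeNN=2 AAEeNn=4 AAEenn=2 AAeeNN=2 AAeeNn=4 AAeenn=2 AaEeNN=4 AaEeNn=8 AaEenn=4 AaeeNN=4 AaeeNn=8 Aaeenn=4 aaEeNN=2 aaEeNn=4 aaEenn=2 aaeeNN=2 aaeeNn=4 aaeenn=2
AAEenn hits 2/64; gcd=2; 2÷2/64÷2 = 1/32

P(AAEenn) = 1/32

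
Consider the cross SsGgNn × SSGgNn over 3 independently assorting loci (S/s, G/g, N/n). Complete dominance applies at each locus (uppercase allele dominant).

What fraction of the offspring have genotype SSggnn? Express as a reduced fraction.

SsGgNn gametes: SGN×1, SGn×1, SgN×1, Sgn×1, sGN×1, sGn×1, sgN×1, sgn×1
SSGgNn gametes: SGN×2, SGn×2, SgN×2, Sgn×2
SsGgNn×SSGgNn grid (8·8=64): SSGGNN=2 SSGGNn=4 SSGGnn=2 SSGgNN=4 SSGgNn=8 SSGgnn=4 SSggNN=2 SSggNn=4 SSggnn=2 SsGGNN=2 SsGGNn=4 SsGGnn=2 SsGgNN=4 SsGgNn=8 SsGgnn=4 SsggNN=2 SsggNn=4 Ssggnn=2
SSggnn hits 2/64; gcd=2; 2÷2/64÷2 = 1/32

P(SSggnn) = 1/32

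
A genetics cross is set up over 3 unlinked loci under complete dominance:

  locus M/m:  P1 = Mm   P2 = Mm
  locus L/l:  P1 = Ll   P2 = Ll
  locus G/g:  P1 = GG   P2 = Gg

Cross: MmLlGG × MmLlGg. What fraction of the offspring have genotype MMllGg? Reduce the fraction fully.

P(MMllGg) = 1/32

MmLlGG gametes: MLG×2, MlG×2, mLG×2, mlG×2
MmLlGg gametes: MLG×1, MLg×1, MlG×1, Mlg×1, mLG×1, mLg×1, mlG×1, mlg×1
MmLlGG×MmLlGg grid (8·8=64): MMLLGG=2 MMLLGg=2 MMLlGG=4 MMLlGg=4 MMllGG=2 MMllGg=2 MmLLGG=4 MmLLGg=4 MmLlGG=8 MmLlGg=8 MmllGG=4 MmllGg=4 mmLLGG=2 mmLLGg=2 mmLlGG=4 mmLlGg=4 mmllGG=2 mmllGg=2
MMllGg hits 2/64; gcd=2; 2÷2/64÷2 = 1/32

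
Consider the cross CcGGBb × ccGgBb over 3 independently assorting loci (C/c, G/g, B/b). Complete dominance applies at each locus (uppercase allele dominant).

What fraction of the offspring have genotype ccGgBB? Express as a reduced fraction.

P(ccGgBB) = 1/16

CcGGBb gametes: CGB×2, CGb×2, cGB×2, cGb×2
ccGgBb gametes: cGB×2, cGb×2, cgB×2, cgb×2
CcGGBb×ccGgBb grid (8·8=64): CcGGBB=4 CcGGBb=8 CcGGbb=4 CcGgBB=4 CcGgBb=8 CcGgbb=4 ccGGBB=4 ccGGBb=8 ccGGbb=4 ccGgBB=4 ccGgBb=8 ccGgbb=4
ccGgBB hits 4/64; gcd=4; 4÷4/64÷4 = 1/16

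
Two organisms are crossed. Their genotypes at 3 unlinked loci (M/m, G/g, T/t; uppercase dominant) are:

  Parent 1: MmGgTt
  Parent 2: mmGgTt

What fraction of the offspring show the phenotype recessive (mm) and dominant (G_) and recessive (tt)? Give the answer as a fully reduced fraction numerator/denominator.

P(mm G_ tt) = 3/32

MmGgTt gametes: MGT×1, MGt×1, MgT×1, Mgt×1, mGT×1, mGt×1, mgT×1, mgt×1
mmGgTt gametes: mGT×2, mGt×2, mgT×2, mgt×2
MmGgTt×mmGgTt grid (8·8=64): MmGGTT=2 MmGGTt=4 MmGGtt=2 MmGgTT=4 MmGgTt=8 MmGgtt=4 MmggTT=2 MmggTt=4 Mmggtt=2 mmGGTT=2 mmGGTt=4 mmGGtt=2 mmGgTT=4 mmGgTt=8 mmGgtt=4 mmggTT=2 mmggTt=4 mmggtt=2
mm G_ tt hits 6/64; gcd=2; 6÷2/64÷2 = 3/32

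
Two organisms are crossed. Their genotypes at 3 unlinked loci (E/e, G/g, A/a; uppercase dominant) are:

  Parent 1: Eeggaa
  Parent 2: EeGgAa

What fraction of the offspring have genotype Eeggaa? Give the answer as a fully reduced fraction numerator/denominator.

P(Eeggaa) = 1/8

Eeggaa gametes: Ega×4, ega×4
EeGgAa gametes: EGA×1, EGa×1, EgA×1, Ega×1, eGA×1, eGa×1, egA×1, ega×1
Eeggaa×EeGgAa grid (8·8=64): EEGgAa=4 EEGgaa=4 EEggAa=4 EEggaa=4 EeGgAa=8 EeGgaa=8 EeggAa=8 Eeggaa=8 eeGgAa=4 eeGgaa=4 eeggAa=4 eeggaa=4
Eeggaa hits 8/64; gcd=8; 8÷8/64÷8 = 1/8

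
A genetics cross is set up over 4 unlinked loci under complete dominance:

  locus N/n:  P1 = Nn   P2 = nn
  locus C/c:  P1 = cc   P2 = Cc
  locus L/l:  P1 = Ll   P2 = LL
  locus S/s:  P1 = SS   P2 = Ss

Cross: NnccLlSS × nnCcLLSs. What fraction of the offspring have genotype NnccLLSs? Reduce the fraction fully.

NnccLlSS gametes: NcLS×4, NclS×4, ncLS×4, nclS×4
nnCcLLSs gametes: nCLS×4, nCLs×4, ncLS×4, ncLs×4
NnccLlSS×nnCcLLSs grid (16·16=256): NnCcLLSS=16 NnCcLLSs=16 NnCcLlSS=16 NnCcLlSs=16 NnccLLSS=16 NnccLLSs=16 NnccLlSS=16 NnccLlSs=16 nnCcLLSS=16 nnCcLLSs=16 nnCcLlSS=16 nnCcLlSs=16 nnccLLSS=16 nnccLLSs=16 nnccLlSS=16 nnccLlSs=16
NnccLLSs hits 16/256; gcd=16; 16÷16/256÷16 = 1/16

P(NnccLLSs) = 1/16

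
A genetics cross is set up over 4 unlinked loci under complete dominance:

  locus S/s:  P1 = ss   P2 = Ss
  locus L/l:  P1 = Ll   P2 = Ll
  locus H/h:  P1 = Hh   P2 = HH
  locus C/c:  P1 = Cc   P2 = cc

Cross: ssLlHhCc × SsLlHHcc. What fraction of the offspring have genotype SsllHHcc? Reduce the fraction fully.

P(SsllHHcc) = 1/32

ssLlHhCc gametes: sLHC×2, sLHc×2, sLhC×2, sLhc×2, slHC×2, slHc×2, slhC×2, slhc×2
SsLlHHcc gametes: SLHc×4, SlHc×4, sLHc×4, slHc×4
ssLlHhCc×SsLlHHcc grid (16·16=256): SsLLHHCc=8 SsLLHHcc=8 SsLLHhCc=8 SsLLHhcc=8 SsLlHHCc=16 SsLlHHcc=16 SsLlHhCc=16 SsLlHhcc=16 SsllHHCc=8 SsllHHcc=8 SsllHhCc=8 SsllHhcc=8 ssLLHHCc=8 ssLLHHcc=8 ssLLHhCc=8 ssLLHhcc=8 ssLlHHCc=16 ssLlHHcc=16 ssLlHhCc=16 ssLlHhcc=16 ssllHHCc=8 ssllHHcc=8 ssllHhCc=8 ssllHhcc=8
SsllHHcc hits 8/256; gcd=8; 8÷8/256÷8 = 1/32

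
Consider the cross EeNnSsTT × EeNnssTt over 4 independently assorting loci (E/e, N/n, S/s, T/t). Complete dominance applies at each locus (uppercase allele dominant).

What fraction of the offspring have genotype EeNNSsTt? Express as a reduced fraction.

P(EeNNSsTt) = 1/32

EeNnSsTT gametes: ENST×2, ENsT×2, EnST×2, EnsT×2, eNST×2, eNsT×2, enST×2, ensT×2
EeNnssTt gametes: ENsT×2, ENst×2, EnsT×2, Enst×2, eNsT×2, eNst×2, ensT×2, enst×2
EeNnSsTT×EeNnssTt grid (16·16=256): EENNSsTT=4 EENNSsTt=4 EENNssTT=4 EENNssTt=4 EENnSsTT=8 EENnSsTt=8 EENnssTT=8 EENnssTt=8 EEnnSsTT=4 EEnnSsTt=4 EEnnssTT=4 EEnnssTt=4 EeNNSsTT=8 EeNNSsTt=8 EeNNssTT=8 EeNNssTt=8 EeNnSsTT=16 EeNnSsTt=16 EeNnssTT=16 EeNnssTt=16 EennSsTT=8 EennSsTt=8 EennssTT=8 EennssTt=8 eeNNSsTT=4 eeNNSsTt=4 eeNNssTT=4 eeNNssTt=4 eeNnSsTT=8 eeNnSsTt=8 eeNnssTT=8 eeNnssTt=8 eennSsTT=4 eennSsTt=4 eennssTT=4 eennssTt=4
EeNNSsTt hits 8/256; gcd=8; 8÷8/256÷8 = 1/32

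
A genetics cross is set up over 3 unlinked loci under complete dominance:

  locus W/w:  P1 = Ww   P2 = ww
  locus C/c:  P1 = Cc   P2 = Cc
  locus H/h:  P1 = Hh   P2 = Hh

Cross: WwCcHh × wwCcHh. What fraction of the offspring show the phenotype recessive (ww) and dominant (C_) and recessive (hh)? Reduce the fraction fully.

WwCcHh gametes: WCH×1, WCh×1, WcH×1, Wch×1, wCH×1, wCh×1, wcH×1, wch×1
wwCcHh gametes: wCH×2, wCh×2, wcH×2, wch×2
WwCcHh×wwCcHh grid (8·8=64): WwCCHH=2 WwCCHh=4 WwCChh=2 WwCcHH=4 WwCcHh=8 WwCchh=4 WwccHH=2 WwccHh=4 Wwcchh=2 wwCCHH=2 wwCCHh=4 wwCChh=2 wwCcHH=4 wwCcHh=8 wwCchh=4 wwccHH=2 wwccHh=4 wwcchh=2
ww C_ hh hits 6/64; gcd=2; 6÷2/64÷2 = 3/32

P(ww C_ hh) = 3/32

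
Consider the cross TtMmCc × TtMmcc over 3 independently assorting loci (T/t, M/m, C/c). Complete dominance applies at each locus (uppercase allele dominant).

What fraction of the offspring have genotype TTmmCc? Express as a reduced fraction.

TtMmCc gametes: TMC×1, TMc×1, TmC×1, Tmc×1, tMC×1, tMc×1, tmC×1, tmc×1
TtMmcc gametes: TMc×2, Tmc×2, tMc×2, tmc×2
TtMmCc×TtMmcc grid (8·8=64): TTMMCc=2 TTMMcc=2 TTMmCc=4 TTMmcc=4 TTmmCc=2 TTmmcc=2 TtMMCc=4 TtMMcc=4 TtMmCc=8 TtMmcc=8 TtmmCc=4 Ttmmcc=4 ttMMCc=2 ttMMcc=2 ttMmCc=4 ttMmcc=4 ttmmCc=2 ttmmcc=2
TTmmCc hits 2/64; gcd=2; 2÷2/64÷2 = 1/32

P(TTmmCc) = 1/32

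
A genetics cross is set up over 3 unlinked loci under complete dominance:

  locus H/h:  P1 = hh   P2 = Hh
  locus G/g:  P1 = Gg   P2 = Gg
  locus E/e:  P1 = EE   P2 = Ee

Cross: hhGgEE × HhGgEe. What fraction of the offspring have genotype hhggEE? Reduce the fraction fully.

P(hhggEE) = 1/16

hhGgEE gametes: hGE×4, hgE×4
HhGgEe gametes: HGE×1, HGe×1, HgE×1, Hge×1, hGE×1, hGe×1, hgE×1, hge×1
hhGgEE×HhGgEe grid (8·8=64): HhGGEE=4 HhGGEe=4 HhGgEE=8 HhGgEe=8 HhggEE=4 HhggEe=4 hhGGEE=4 hhGGEe=4 hhGgEE=8 hhGgEe=8 hhggEE=4 hhggEe=4
hhggEE hits 4/64; gcd=4; 4÷4/64÷4 = 1/16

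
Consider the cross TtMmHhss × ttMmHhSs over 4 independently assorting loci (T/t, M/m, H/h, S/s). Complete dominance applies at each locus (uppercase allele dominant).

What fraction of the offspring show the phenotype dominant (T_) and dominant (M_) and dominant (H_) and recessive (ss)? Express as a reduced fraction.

TtMmHhss gametes: TMHs×2, TMhs×2, TmHs×2, Tmhs×2, tMHs×2, tMhs×2, tmHs×2, tmhs×2
ttMmHhSs gametes: tMHS×2, tMHs×2, tMhS×2, tMhs×2, tmHS×2, tmHs×2, tmhS×2, tmhs×2
TtMmHhss×ttMmHhSs grid (16·16=256): TtMMHHSs=4 TtMMHHss=4 TtMMHhSs=8 TtMMHhss=8 TtMMhhSs=4 TtMMhhss=4 TtMmHHSs=8 TtMmHHss=8 TtMmHhSs=16 TtMmHhss=16 TtMmhhSs=8 TtMmhhss=8 TtmmHHSs=4 TtmmHHss=4 TtmmHhSs=8 TtmmHhss=8 TtmmhhSs=4 Ttmmhhss=4 ttMMHHSs=4 ttMMHHss=4 ttMMHhSs=8 ttMMHhss=8 ttMMhhSs=4 ttMMhhss=4 ttMmHHSs=8 ttMmHHss=8 ttMmHhSs=16 ttMmHhss=16 ttMmhhSs=8 ttMmhhss=8 ttmmHHSs=4 ttmmHHss=4 ttmmHhSs=8 ttmmHhss=8 ttmmhhSs=4 ttmmhhss=4
T_ M_ H_ ss hits 36/256; gcd=4; 36÷4/256÷4 = 9/64

P(T_ M_ H_ ss) = 9/64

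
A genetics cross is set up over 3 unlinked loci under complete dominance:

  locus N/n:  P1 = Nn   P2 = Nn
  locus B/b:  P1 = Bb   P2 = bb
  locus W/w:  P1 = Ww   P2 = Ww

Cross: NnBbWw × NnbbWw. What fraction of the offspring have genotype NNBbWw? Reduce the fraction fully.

P(NNBbWw) = 1/16

NnBbWw gametes: NBW×1, NBw×1, NbW×1, Nbw×1, nBW×1, nBw×1, nbW×1, nbw×1
NnbbWw gametes: NbW×2, Nbw×2, nbW×2, nbw×2
NnBbWw×NnbbWw grid (8·8=64): NNBbWW=2 NNBbWw=4 NNBbww=2 NNbbWW=2 NNbbWw=4 NNbbww=2 NnBbWW=4 NnBbWw=8 NnBbww=4 NnbbWW=4 NnbbWw=8 Nnbbww=4 nnBbWW=2 nnBbWw=4 nnBbww=2 nnbbWW=2 nnbbWw=4 nnbbww=2
NNBbWw hits 4/64; gcd=4; 4÷4/64÷4 = 1/16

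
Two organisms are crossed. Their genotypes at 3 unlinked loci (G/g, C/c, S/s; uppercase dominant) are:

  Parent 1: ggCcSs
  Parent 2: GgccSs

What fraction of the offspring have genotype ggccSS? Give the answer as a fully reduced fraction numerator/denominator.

ggCcSs gametes: gCS×2, gCs×2, gcS×2, gcs×2
GgccSs gametes: GcS×2, Gcs×2, gcS×2, gcs×2
ggCcSs×GgccSs grid (8·8=64): GgCcSS=4 GgCcSs=8 GgCcss=4 GgccSS=4 GgccSs=8 Ggccss=4 ggCcSS=4 ggCcSs=8 ggCcss=4 ggccSS=4 ggccSs=8 ggccss=4
ggccSS hits 4/64; gcd=4; 4÷4/64÷4 = 1/16

P(ggccSS) = 1/16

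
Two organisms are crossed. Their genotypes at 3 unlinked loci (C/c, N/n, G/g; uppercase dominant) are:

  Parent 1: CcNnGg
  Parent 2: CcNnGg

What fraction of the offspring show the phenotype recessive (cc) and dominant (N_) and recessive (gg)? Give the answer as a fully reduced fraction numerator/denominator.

CcNnGg gametes: CNG×1, CNg×1, CnG×1, Cng×1, cNG×1, cNg×1, cnG×1, cng×1
CcNnGg gametes: CNG×1, CNg×1, CnG×1, Cng×1, cNG×1, cNg×1, cnG×1, cng×1
CcNnGg×CcNnGg grid (8·8=64): CCNNGG=1 CCNNGg=2 CCNNgg=1 CCNnGG=2 CCNnGg=4 CCNngg=2 CCnnGG=1 CCnnGg=2 CCnngg=1 CcNNGG=2 CcNNGg=4 CcNNgg=2 CcNnGG=4 CcNnGg=8 CcNngg=4 CcnnGG=2 CcnnGg=4 Ccnngg=2 ccNNGG=1 ccNNGg=2 ccNNgg=1 ccNnGG=2 ccNnGg=4 ccNngg=2 ccnnGG=1 ccnnGg=2 ccnngg=1
cc N_ gg hits 3/64; gcd=1; 3÷1/64÷1 = 3/64

P(cc N_ gg) = 3/64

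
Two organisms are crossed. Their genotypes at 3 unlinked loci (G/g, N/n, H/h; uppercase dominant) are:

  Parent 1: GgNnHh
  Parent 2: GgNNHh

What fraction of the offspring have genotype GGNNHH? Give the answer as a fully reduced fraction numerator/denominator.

P(GGNNHH) = 1/32

GgNnHh gametes: GNH×1, GNh×1, GnH×1, Gnh×1, gNH×1, gNh×1, gnH×1, gnh×1
GgNNHh gametes: GNH×2, GNh×2, gNH×2, gNh×2
GgNnHh×GgNNHh grid (8·8=64): GGNNHH=2 GGNNHh=4 GGNNhh=2 GGNnHH=2 GGNnHh=4 GGNnhh=2 GgNNHH=4 GgNNHh=8 GgNNhh=4 GgNnHH=4 GgNnHh=8 GgNnhh=4 ggNNHH=2 ggNNHh=4 ggNNhh=2 ggNnHH=2 ggNnHh=4 ggNnhh=2
GGNNHH hits 2/64; gcd=2; 2÷2/64÷2 = 1/32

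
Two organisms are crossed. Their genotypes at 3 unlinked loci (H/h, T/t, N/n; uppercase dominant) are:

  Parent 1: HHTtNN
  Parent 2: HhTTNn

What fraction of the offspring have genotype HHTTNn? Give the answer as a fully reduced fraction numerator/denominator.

P(HHTTNn) = 1/8

HHTtNN gametes: HTN×4, HtN×4
HhTTNn gametes: HTN×2, HTn×2, hTN×2, hTn×2
HHTtNN×HhTTNn grid (8·8=64): HHTTNN=8 HHTTNn=8 HHTtNN=8 HHTtNn=8 HhTTNN=8 HhTTNn=8 HhTtNN=8 HhTtNn=8
HHTTNn hits 8/64; gcd=8; 8÷8/64÷8 = 1/8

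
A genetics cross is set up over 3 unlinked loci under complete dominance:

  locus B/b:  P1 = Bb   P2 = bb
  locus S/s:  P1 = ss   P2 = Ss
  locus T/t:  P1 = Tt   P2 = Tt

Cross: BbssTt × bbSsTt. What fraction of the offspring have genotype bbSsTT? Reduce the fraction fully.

P(bbSsTT) = 1/16

BbssTt gametes: BsT×2, Bst×2, bsT×2, bst×2
bbSsTt gametes: bST×2, bSt×2, bsT×2, bst×2
BbssTt×bbSsTt grid (8·8=64): BbSsTT=4 BbSsTt=8 BbSstt=4 BbssTT=4 BbssTt=8 Bbsstt=4 bbSsTT=4 bbSsTt=8 bbSstt=4 bbssTT=4 bbssTt=8 bbsstt=4
bbSsTT hits 4/64; gcd=4; 4÷4/64÷4 = 1/16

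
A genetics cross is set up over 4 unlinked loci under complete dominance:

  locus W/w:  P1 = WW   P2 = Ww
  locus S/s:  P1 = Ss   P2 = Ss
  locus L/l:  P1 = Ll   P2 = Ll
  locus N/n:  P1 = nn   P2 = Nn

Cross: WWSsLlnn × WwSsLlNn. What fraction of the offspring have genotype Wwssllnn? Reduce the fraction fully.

P(Wwssllnn) = 1/64

WWSsLlnn gametes: WSLn×4, WSln×4, WsLn×4, Wsln×4
WwSsLlNn gametes: WSLN×1, WSLn×1, WSlN×1, WSln×1, WsLN×1, WsLn×1, WslN×1, Wsln×1, wSLN×1, wSLn×1, wSlN×1, wSln×1, wsLN×1, wsLn×1, wslN×1, wsln×1
WWSsLlnn×WwSsLlNn grid (16·16=256): WWSSLLNn=4 WWSSLLnn=4 WWSSLlNn=8 WWSSLlnn=8 WWSSllNn=4 WWSSllnn=4 WWSsLLNn=8 WWSsLLnn=8 WWSsLlNn=16 WWSsLlnn=16 WWSsllNn=8 WWSsllnn=8 WWssLLNn=4 WWssLLnn=4 WWssLlNn=8 WWssLlnn=8 WWssllNn=4 WWssllnn=4 WwSSLLNn=4 WwSSLLnn=4 WwSSLlNn=8 WwSSLlnn=8 WwSSllNn=4 WwSSllnn=4 WwSsLLNn=8 WwSsLLnn=8 WwSsLlNn=16 WwSsLlnn=16 WwSsllNn=8 WwSsllnn=8 WwssLLNn=4 WwssLLnn=4 WwssLlNn=8 WwssLlnn=8 WwssllNn=4 Wwssllnn=4
Wwssllnn hits 4/256; gcd=4; 4÷4/256÷4 = 1/64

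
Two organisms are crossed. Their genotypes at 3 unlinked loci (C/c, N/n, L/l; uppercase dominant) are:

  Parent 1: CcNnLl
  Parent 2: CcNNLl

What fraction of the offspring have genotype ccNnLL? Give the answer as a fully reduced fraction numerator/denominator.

CcNnLl gametes: CNL×1, CNl×1, CnL×1, Cnl×1, cNL×1, cNl×1, cnL×1, cnl×1
CcNNLl gametes: CNL×2, CNl×2, cNL×2, cNl×2
CcNnLl×CcNNLl grid (8·8=64): CCNNLL=2 CCNNLl=4 CCNNll=2 CCNnLL=2 CCNnLl=4 CCNnll=2 CcNNLL=4 CcNNLl=8 CcNNll=4 CcNnLL=4 CcNnLl=8 CcNnll=4 ccNNLL=2 ccNNLl=4 ccNNll=2 ccNnLL=2 ccNnLl=4 ccNnll=2
ccNnLL hits 2/64; gcd=2; 2÷2/64÷2 = 1/32

P(ccNnLL) = 1/32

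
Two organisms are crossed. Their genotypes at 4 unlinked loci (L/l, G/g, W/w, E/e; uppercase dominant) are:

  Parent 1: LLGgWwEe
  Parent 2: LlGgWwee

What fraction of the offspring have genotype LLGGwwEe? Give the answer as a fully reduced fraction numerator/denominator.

P(LLGGwwEe) = 1/64

LLGgWwEe gametes: LGWE×2, LGWe×2, LGwE×2, LGwe×2, LgWE×2, LgWe×2, LgwE×2, Lgwe×2
LlGgWwee gametes: LGWe×2, LGwe×2, LgWe×2, Lgwe×2, lGWe×2, lGwe×2, lgWe×2, lgwe×2
LLGgWwEe×LlGgWwee grid (16·16=256): LLGGWWEe=4 LLGGWWee=4 LLGGWwEe=8 LLGGWwee=8 LLGGwwEe=4 LLGGwwee=4 LLGgWWEe=8 LLGgWWee=8 LLGgWwEe=16 LLGgWwee=16 LLGgwwEe=8 LLGgwwee=8 LLggWWEe=4 LLggWWee=4 LLggWwEe=8 LLggWwee=8 LLggwwEe=4 LLggwwee=4 LlGGWWEe=4 LlGGWWee=4 LlGGWwEe=8 LlGGWwee=8 LlGGwwEe=4 LlGGwwee=4 LlGgWWEe=8 LlGgWWee=8 LlGgWwEe=16 LlGgWwee=16 LlGgwwEe=8 LlGgwwee=8 LlggWWEe=4 LlggWWee=4 LlggWwEe=8 LlggWwee=8 LlggwwEe=4 Llggwwee=4
LLGGwwEe hits 4/256; gcd=4; 4÷4/256÷4 = 1/64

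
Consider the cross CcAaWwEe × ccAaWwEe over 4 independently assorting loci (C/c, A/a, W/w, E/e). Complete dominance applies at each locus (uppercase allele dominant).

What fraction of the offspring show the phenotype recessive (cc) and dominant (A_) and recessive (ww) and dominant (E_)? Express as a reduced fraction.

CcAaWwEe gametes: CAWE×1, CAWe×1, CAwE×1, CAwe×1, CaWE×1, CaWe×1, CawE×1, Cawe×1, cAWE×1, cAWe×1, cAwE×1, cAwe×1, caWE×1, caWe×1, cawE×1, cawe×1
ccAaWwEe gametes: cAWE×2, cAWe×2, cAwE×2, cAwe×2, caWE×2, caWe×2, cawE×2, cawe×2
CcAaWwEe×ccAaWwEe grid (16·16=256): CcAAWWEE=2 CcAAWWEe=4 CcAAWWee=2 CcAAWwEE=4 CcAAWwEe=8 CcAAWwee=4 CcAAwwEE=2 CcAAwwEe=4 CcAAwwee=2 CcAaWWEE=4 CcAaWWEe=8 CcAaWWee=4 CcAaWwEE=8 CcAaWwEe=16 CcAaWwee=8 CcAawwEE=4 CcAawwEe=8 CcAawwee=4 CcaaWWEE=2 CcaaWWEe=4 CcaaWWee=2 CcaaWwEE=4 CcaaWwEe=8 CcaaWwee=4 CcaawwEE=2 CcaawwEe=4 Ccaawwee=2 ccAAWWEE=2 ccAAWWEe=4 ccAAWWee=2 ccAAWwEE=4 ccAAWwEe=8 ccAAWwee=4 ccAAwwEE=2 ccAAwwEe=4 ccAAwwee=2 ccAaWWEE=4 ccAaWWEe=8 ccAaWWee=4 ccAaWwEE=8 ccAaWwEe=16 ccAaWwee=8 ccAawwEE=4 ccAawwEe=8 ccAawwee=4 ccaaWWEE=2 ccaaWWEe=4 ccaaWWee=2 ccaaWwEE=4 ccaaWwEe=8 ccaaWwee=4 ccaawwEE=2 ccaawwEe=4 ccaawwee=2
cc A_ ww E_ hits 18/256; gcd=2; 18÷2/256÷2 = 9/128

P(cc A_ ww E_) = 9/128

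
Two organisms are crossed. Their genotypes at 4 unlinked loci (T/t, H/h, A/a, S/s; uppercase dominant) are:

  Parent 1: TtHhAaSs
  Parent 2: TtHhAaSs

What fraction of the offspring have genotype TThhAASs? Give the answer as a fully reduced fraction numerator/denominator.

TtHhAaSs gametes: THAS×1, THAs×1, THaS×1, THas×1, ThAS×1, ThAs×1, ThaS×1, Thas×1, tHAS×1, tHAs×1, tHaS×1, tHas×1, thAS×1, thAs×1, thaS×1, thas×1
TtHhAaSs gametes: THAS×1, THAs×1, THaS×1, THas×1, ThAS×1, ThAs×1, ThaS×1, Thas×1, tHAS×1, tHAs×1, tHaS×1, tHas×1, thAS×1, thAs×1, thaS×1, thas×1
TtHhAaSs×TtHhAaSs grid (16·16=256): TTHHAASS=1 TTHHAASs=2 TTHHAAss=1 TTHHAaSS=2 TTHHAaSs=4 TTHHAass=2 TTHHaaSS=1 TTHHaaSs=2 TTHHaass=1 TTHhAASS=2 TTHhAASs=4 TTHhAAss=2 TTHhAaSS=4 TTHhAaSs=8 TTHhAass=4 TTHhaaSS=2 TTHhaaSs=4 TTHhaass=2 TThhAASS=1 TThhAASs=2 TThhAAss=1 TThhAaSS=2 TThhAaSs=4 TThhAass=2 TThhaaSS=1 TThhaaSs=2 TThhaass=1 TtHHAASS=2 TtHHAASs=4 TtHHAAss=2 TtHHAaSS=4 TtHHAaSs=8 TtHHAass=4 TtHHaaSS=2 TtHHaaSs=4 TtHHaass=2 TtHhAASS=4 TtHhAASs=8 TtHhAAss=4 TtHhAaSS=8 TtHhAaSs=16 TtHhAass=8 TtHhaaSS=4 TtHhaaSs=8 TtHhaass=4 TthhAASS=2 TthhAASs=4 TthhAAss=2 TthhAaSS=4 TthhAaSs=8 TthhAass=4 TthhaaSS=2 TthhaaSs=4 Tthhaass=2 ttHHAASS=1 ttHHAASs=2 ttHHAAss=1 ttHHAaSS=2 ttHHAaSs=4 ttHHAass=2 ttHHaaSS=1 ttHHaaSs=2 ttHHaass=1 ttHhAASS=2 ttHhAASs=4 ttHhAAss=2 ttHhAaSS=4 ttHhAaSs=8 ttHhAass=4 ttHhaaSS=2 ttHhaaSs=4 ttHhaass=2 tthhAASS=1 tthhAASs=2 tthhAAss=1 tthhAaSS=2 tthhAaSs=4 tthhAass=2 tthhaaSS=1 tthhaaSs=2 tthhaass=1
TThhAASs hits 2/256; gcd=2; 2÷2/256÷2 = 1/128

P(TThhAASs) = 1/128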